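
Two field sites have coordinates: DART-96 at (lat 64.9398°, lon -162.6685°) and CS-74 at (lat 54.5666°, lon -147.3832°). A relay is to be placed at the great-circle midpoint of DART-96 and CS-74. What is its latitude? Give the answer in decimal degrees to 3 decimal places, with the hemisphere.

Bx = cos φ₂ cos Δλ = 0.559247,  By = cos φ₂ sin Δλ = 0.152839
φₘ = atan2(sin φ₁ + sin φ₂, √((cos φ₁ + Bx)² + By²)) = 59.96976°
λₘ = λ₁ + atan2(By, cos φ₁ + Bx) = -153.82920°

59.970°N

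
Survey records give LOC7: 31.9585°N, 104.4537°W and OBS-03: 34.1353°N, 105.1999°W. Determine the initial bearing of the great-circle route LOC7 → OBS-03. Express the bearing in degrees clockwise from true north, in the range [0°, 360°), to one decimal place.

344.2°

Δλ = -0.7462°
y = sin Δλ · cos φ₂ = -0.010780
x = cos φ₁ sin φ₂ − sin φ₁ cos φ₂ cos Δλ = 0.038020
θ = atan2(y, x) = -15.8291° → 344.1709° (mod 360°)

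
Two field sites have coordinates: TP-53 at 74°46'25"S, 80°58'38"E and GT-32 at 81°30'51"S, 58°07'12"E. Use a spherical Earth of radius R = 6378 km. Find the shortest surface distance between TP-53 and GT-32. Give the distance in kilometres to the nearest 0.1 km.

TP-53: φ = -74.77361°, λ = +80.97722°
GT-32: φ = -81.51417°, λ = +58.12000°
Δφ = -6.7406°,  Δλ = -22.8572°
a = sin²(Δφ/2) + cos φ₁ cos φ₂ sin²(Δλ/2) = 0.004978
c = 2·arcsin(√a) = 0.141223 rad = 8.0915°
d = R·c = 6378 × 0.141223 = 900.7 km

900.7 km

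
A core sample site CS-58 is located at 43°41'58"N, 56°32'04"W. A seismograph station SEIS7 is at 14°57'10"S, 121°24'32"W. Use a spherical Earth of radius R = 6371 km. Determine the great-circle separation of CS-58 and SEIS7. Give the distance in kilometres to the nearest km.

9252 km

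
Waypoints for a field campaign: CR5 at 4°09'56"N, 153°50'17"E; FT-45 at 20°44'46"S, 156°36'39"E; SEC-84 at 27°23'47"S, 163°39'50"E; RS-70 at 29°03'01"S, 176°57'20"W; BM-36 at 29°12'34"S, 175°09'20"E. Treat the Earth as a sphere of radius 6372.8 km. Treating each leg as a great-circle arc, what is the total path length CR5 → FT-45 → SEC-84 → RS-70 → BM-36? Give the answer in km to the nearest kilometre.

6489 km

CR5: φ = +4.16556°, λ = +153.83806°
FT-45: φ = -20.74611°, λ = +156.61083°
SEC-84: φ = -27.39639°, λ = +163.66389°
RS-70: φ = -29.05028°, λ = -176.95556°
BM-36: φ = -29.20944°, λ = +175.15556°
CR5→FT-45: c = 0.437376 rad, d = 2787.31 km
FT-45→SEC-84: c = 0.161490 rad, d = 1029.15 km
SEC-84→RS-70: c = 0.299096 rad, d = 1906.08 km
RS-70→BM-36: c = 0.120282 rad, d = 766.53 km
Total = 2787.31 + 1029.15 + 1906.08 + 766.53 = 6489.07 km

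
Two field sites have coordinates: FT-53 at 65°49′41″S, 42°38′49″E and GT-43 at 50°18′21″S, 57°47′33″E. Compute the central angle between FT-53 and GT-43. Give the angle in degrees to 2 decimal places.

17.36°

FT-53: φ = -65.82806°, λ = +42.64694°
GT-43: φ = -50.30583°, λ = +57.79250°
Δφ = 15.5222°,  Δλ = 15.1456°
a = sin²(Δφ/2) + cos φ₁ cos φ₂ sin²(Δλ/2) = 0.022779
c = 2·arcsin(√a) = 0.303010 rad = 17.3612°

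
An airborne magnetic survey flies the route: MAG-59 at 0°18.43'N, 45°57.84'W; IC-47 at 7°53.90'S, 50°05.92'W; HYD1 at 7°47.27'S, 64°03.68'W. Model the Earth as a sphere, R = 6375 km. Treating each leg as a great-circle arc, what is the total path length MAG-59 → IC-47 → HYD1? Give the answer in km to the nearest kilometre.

MAG-59: φ = +0.30717°, λ = -45.96400°
IC-47: φ = -7.89833°, λ = -50.09867°
HYD1: φ = -7.78783°, λ = -64.06133°
MAG-59→IC-47: c = 0.160268 rad, d = 1021.71 km
IC-47→HYD1: c = 0.241411 rad, d = 1539.00 km
Total = 1021.71 + 1539.00 = 2560.70 km

2561 km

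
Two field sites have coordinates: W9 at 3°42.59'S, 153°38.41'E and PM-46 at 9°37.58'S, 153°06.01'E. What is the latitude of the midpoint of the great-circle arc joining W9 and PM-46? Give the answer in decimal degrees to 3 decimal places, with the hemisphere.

6.668°S

W9: φ = -3.70983°, λ = +153.64017°
PM-46: φ = -9.62633°, λ = +153.10017°
Bx = cos φ₂ cos Δλ = 0.985875,  By = cos φ₂ sin Δλ = -0.009292
φₘ = atan2(sin φ₁ + sin φ₂, √((cos φ₁ + Bx)² + By²)) = -6.66816°
λₘ = λ₁ + atan2(By, cos φ₁ + Bx) = 153.37180°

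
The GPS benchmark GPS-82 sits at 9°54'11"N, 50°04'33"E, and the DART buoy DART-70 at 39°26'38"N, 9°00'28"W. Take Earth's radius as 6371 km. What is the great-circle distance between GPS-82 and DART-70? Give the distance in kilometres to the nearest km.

GPS-82: φ = +9.90306°, λ = +50.07583°
DART-70: φ = +39.44389°, λ = -9.00778°
Δφ = 29.5408°,  Δλ = -59.0836°
a = sin²(Δφ/2) + cos φ₁ cos φ₂ sin²(Δλ/2) = 0.249939
c = 2·arcsin(√a) = 1.047056 rad = 59.9919°
d = R·c = 6371 × 1.047056 = 6670.8 km

6671 km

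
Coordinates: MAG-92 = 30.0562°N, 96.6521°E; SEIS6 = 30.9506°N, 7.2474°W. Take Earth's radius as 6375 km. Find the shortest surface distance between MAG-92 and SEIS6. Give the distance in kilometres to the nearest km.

Δφ = 0.8944°,  Δλ = -103.8995°
a = sin²(Δφ/2) + cos φ₁ cos φ₂ sin²(Δλ/2) = 0.460363
c = 2·arcsin(√a) = 1.491440 rad = 85.4532°
d = R·c = 6375 × 1.491440 = 9507.9 km

9508 km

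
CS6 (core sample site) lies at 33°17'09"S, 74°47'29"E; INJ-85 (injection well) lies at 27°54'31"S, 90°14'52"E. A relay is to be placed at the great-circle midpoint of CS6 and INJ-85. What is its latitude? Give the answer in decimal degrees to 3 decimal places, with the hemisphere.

30.827°S

CS6: φ = -33.28583°, λ = +74.79139°
INJ-85: φ = -27.90861°, λ = +90.24778°
Bx = cos φ₂ cos Δλ = 0.851735,  By = cos φ₂ sin Δλ = 0.235509
φₘ = atan2(sin φ₁ + sin φ₂, √((cos φ₁ + Bx)² + By²)) = -30.82659°
λₘ = λ₁ + atan2(By, cos φ₁ + Bx) = 82.73550°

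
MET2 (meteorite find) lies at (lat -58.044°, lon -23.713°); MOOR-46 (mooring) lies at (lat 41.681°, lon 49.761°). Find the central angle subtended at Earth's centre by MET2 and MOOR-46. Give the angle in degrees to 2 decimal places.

116.86°

Δφ = 99.7250°,  Δλ = 73.4740°
a = sin²(Δφ/2) + cos φ₁ cos φ₂ sin²(Δλ/2) = 0.725884
c = 2·arcsin(√a) = 2.039542 rad = 116.8572°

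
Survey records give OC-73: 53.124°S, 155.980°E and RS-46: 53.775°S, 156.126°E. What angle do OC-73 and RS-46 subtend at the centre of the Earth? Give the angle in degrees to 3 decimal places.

0.657°

Δφ = -0.6510°,  Δλ = 0.1460°
a = sin²(Δφ/2) + cos φ₁ cos φ₂ sin²(Δλ/2) = 0.000033
c = 2·arcsin(√a) = 0.011463 rad = 0.6568°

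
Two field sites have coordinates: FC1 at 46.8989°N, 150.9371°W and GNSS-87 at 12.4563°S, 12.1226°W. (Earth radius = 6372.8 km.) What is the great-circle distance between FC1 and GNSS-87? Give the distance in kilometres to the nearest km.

Δφ = -59.3552°,  Δλ = 138.8145°
a = sin²(Δφ/2) + cos φ₁ cos φ₂ sin²(Δλ/2) = 0.829807
c = 2·arcsin(√a) = 2.291102 rad = 131.2705°
d = R·c = 6372.8 × 2.291102 = 14600.7 km

14601 km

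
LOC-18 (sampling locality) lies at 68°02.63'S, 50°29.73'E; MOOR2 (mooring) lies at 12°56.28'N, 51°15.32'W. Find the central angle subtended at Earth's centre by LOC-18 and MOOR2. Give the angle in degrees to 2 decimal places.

106.37°

LOC-18: φ = -68.04383°, λ = +50.49550°
MOOR2: φ = +12.93800°, λ = -51.25533°
Δφ = 80.9818°,  Δλ = -101.7508°
a = sin²(Δφ/2) + cos φ₁ cos φ₂ sin²(Δλ/2) = 0.640935
c = 2·arcsin(√a) = 1.856540 rad = 106.3719°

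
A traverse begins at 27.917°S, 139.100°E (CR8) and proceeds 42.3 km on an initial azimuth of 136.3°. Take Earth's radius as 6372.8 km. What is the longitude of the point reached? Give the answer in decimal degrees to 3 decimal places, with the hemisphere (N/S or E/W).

δ = d/R = 42.3/6372.8 = 0.006638 rad
φ₂ = arcsin(sin φ₁ cos δ + cos φ₁ sin δ cos θ)
   = arcsin(-0.46819·0.99998 + 0.88363·0.00664·-0.72297) = -28.19163°
λ₂ = λ₁ + atan2(sin θ sin δ cos φ₁, cos δ − sin φ₁ sin φ₂) = 139.39811°

139.398°E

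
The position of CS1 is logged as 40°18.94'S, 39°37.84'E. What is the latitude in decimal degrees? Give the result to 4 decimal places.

40° + 18.94′/60 = 40 + 0.31567 = 40.3157°

40.3157°S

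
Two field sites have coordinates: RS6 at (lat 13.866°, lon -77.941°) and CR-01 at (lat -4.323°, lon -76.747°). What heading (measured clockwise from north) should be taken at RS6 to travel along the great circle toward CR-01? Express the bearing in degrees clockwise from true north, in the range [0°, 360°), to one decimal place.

176.2°

Δλ = 1.1940°
y = sin Δλ · cos φ₂ = 0.020778
x = cos φ₁ sin φ₂ − sin φ₁ cos φ₂ cos Δλ = -0.312101
θ = atan2(y, x) = 176.1911° → 176.1911° (mod 360°)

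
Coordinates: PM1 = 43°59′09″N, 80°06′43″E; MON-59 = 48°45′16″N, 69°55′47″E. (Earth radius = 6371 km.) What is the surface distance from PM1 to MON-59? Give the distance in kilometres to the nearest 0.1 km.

PM1: φ = +43.98583°, λ = +80.11194°
MON-59: φ = +48.75444°, λ = +69.92972°
Δφ = 4.7686°,  Δλ = -10.1822°
a = sin²(Δφ/2) + cos φ₁ cos φ₂ sin²(Δλ/2) = 0.005466
c = 2·arcsin(√a) = 0.148003 rad = 8.4799°
d = R·c = 6371 × 0.148003 = 942.9 km

942.9 km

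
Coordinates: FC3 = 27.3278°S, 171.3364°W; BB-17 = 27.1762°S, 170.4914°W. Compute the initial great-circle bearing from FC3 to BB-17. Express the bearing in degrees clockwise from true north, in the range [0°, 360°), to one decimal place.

78.8°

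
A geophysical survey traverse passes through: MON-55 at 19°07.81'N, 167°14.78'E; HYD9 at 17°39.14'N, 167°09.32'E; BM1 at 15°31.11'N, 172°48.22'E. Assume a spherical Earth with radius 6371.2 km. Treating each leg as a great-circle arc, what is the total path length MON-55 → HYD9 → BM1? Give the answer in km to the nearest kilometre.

812 km

MON-55: φ = +19.13017°, λ = +167.24633°
HYD9: φ = +17.65233°, λ = +167.15533°
BM1: φ = +15.51850°, λ = +172.80367°
MON-55→HYD9: c = 0.025837 rad, d = 164.61 km
HYD9→BM1: c = 0.101546 rad, d = 646.97 km
Total = 164.61 + 646.97 = 811.59 km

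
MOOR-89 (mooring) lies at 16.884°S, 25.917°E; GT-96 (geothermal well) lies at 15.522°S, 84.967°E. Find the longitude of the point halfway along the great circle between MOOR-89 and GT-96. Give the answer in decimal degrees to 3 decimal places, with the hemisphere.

55.554°E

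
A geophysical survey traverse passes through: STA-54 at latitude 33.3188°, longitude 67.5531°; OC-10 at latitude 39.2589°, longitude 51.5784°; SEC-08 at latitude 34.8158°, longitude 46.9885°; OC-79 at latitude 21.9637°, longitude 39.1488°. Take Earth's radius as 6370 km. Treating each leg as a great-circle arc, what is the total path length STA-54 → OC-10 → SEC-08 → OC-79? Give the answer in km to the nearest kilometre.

STA-54→OC-10: c = 0.247022 rad, d = 1573.53 km
OC-10→SEC-08: c = 0.100480 rad, d = 640.06 km
SEC-08→OC-79: c = 0.254334 rad, d = 1620.11 km
Total = 1573.53 + 640.06 + 1620.11 = 3833.70 km

3834 km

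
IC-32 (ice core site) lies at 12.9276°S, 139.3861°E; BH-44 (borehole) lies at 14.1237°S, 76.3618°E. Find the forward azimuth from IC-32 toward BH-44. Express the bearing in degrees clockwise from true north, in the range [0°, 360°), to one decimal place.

Δλ = -63.0243°
y = sin Δλ · cos φ₂ = -0.864259
x = cos φ₁ sin φ₂ − sin φ₁ cos φ₂ cos Δλ = -0.139417
θ = atan2(y, x) = -99.1637° → 260.8363° (mod 360°)

260.8°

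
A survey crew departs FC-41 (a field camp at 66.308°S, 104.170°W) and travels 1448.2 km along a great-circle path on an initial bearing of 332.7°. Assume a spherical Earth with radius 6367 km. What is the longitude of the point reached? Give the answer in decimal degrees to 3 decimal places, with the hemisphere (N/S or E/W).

δ = d/R = 1448.2/6367 = 0.227454 rad
φ₂ = arcsin(sin φ₁ cos δ + cos φ₁ sin δ cos θ)
   = arcsin(-0.91572·0.97424 + 0.40182·0.22550·0.88862) = -54.25411°
λ₂ = λ₁ + atan2(sin θ sin δ cos φ₁, cos δ − sin φ₁ sin φ₂) = -114.36732°

114.367°W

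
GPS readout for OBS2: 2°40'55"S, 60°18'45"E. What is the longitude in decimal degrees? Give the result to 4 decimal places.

60.3125°E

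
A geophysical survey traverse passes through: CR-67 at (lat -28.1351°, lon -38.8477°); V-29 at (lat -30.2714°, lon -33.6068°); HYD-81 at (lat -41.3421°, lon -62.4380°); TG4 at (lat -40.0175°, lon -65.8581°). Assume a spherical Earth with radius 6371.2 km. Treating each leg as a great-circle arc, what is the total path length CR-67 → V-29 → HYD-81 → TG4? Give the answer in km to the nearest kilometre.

3744 km

CR-67→V-29: c = 0.088107 rad, d = 561.35 km
V-29→HYD-81: c = 0.448688 rad, d = 2858.68 km
HYD-81→TG4: c = 0.050825 rad, d = 323.81 km
Total = 561.35 + 2858.68 + 323.81 = 3743.84 km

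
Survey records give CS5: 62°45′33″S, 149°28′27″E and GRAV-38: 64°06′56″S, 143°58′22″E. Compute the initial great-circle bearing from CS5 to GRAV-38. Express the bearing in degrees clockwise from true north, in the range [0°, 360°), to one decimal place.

238.7°

CS5: φ = -62.75917°, λ = +149.47417°
GRAV-38: φ = -64.11556°, λ = +143.97278°
Δλ = -5.5014°
y = sin Δλ · cos φ₂ = -0.041853
x = cos φ₁ sin φ₂ − sin φ₁ cos φ₂ cos Δλ = -0.025459
θ = atan2(y, x) = -121.3122° → 238.6878° (mod 360°)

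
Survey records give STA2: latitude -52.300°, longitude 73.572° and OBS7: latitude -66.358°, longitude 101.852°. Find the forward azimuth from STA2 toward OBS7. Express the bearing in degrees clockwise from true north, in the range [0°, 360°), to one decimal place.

145.9°

Δλ = 28.2800°
y = sin Δλ · cos φ₂ = 0.189996
x = cos φ₁ sin φ₂ − sin φ₁ cos φ₂ cos Δλ = -0.280776
θ = atan2(y, x) = 145.9145° → 145.9145° (mod 360°)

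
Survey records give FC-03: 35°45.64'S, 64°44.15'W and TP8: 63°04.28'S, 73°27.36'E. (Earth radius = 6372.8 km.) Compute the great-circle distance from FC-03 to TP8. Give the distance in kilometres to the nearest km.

FC-03: φ = -35.76067°, λ = -64.73583°
TP8: φ = -63.07133°, λ = +73.45600°
Δφ = -27.3107°,  Δλ = 138.1918°
a = sin²(Δφ/2) + cos φ₁ cos φ₂ sin²(Δλ/2) = 0.376445
c = 2·arcsin(√a) = 1.321100 rad = 75.6935°
d = R·c = 6372.8 × 1.321100 = 8419.1 km

8419 km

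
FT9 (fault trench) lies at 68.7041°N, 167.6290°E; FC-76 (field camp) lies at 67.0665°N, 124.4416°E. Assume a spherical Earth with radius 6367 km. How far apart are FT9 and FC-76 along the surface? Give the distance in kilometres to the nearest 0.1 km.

1778.1 km

Δφ = -1.6376°,  Δλ = -43.1874°
a = sin²(Δφ/2) + cos φ₁ cos φ₂ sin²(Δλ/2) = 0.019372
c = 2·arcsin(√a) = 0.279271 rad = 16.0010°
d = R·c = 6367 × 0.279271 = 1778.1 km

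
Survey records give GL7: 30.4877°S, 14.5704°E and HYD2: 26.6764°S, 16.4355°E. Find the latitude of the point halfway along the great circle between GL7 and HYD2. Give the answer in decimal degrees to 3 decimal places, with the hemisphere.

Bx = cos φ₂ cos Δλ = 0.893083,  By = cos φ₂ sin Δλ = 0.029082
φₘ = atan2(sin φ₁ + sin φ₂, √((cos φ₁ + Bx)² + By²)) = -28.58524°
λₘ = λ₁ + atan2(By, cos φ₁ + Bx) = 15.51986°

28.585°S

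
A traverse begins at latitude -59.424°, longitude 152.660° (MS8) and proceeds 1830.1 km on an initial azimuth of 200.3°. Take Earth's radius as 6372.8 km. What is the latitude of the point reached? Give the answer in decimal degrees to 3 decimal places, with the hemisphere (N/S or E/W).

73.910°S

δ = d/R = 1830.1/6372.8 = 0.287174 rad
φ₂ = arcsin(sin φ₁ cos δ + cos φ₁ sin δ cos θ)
   = arcsin(-0.86096·0.95905 + 0.50868·0.28324·-0.93789) = -73.91025°
λ₂ = λ₁ + atan2(sin θ sin δ cos φ₁, cos δ − sin φ₁ sin φ₂) = 131.89280°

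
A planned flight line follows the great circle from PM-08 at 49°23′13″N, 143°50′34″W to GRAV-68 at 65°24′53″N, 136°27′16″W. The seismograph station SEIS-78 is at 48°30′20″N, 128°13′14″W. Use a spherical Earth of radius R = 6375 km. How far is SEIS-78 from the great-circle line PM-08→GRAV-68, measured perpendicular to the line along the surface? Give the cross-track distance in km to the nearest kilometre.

PM-08: φ = +49.38694°, λ = -143.84278°
GRAV-68: φ = +65.41472°, λ = -136.45444°
SEIS-78: φ = +48.50556°, λ = -128.22056°
δ₁₃ = central angle PM-08→SEIS-78 = 0.179409 rad  (haversine)
θ₁₃ = bearing PM-08→SEIS-78 = 88.973°,  θ₁₂ = bearing PM-08→GRAV-68 = 10.866°
dₓₜ = R·arcsin(sin δ₁₃ · sin(θ₁₃ − θ₁₂)) = 6375·arcsin(0.17845·sin(78.108°)) = 1118.927 km
|dₓₜ| = 1118.927 km

1119 km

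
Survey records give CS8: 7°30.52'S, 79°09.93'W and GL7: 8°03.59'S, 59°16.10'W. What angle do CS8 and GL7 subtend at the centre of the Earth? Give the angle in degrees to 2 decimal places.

19.72°

CS8: φ = -7.50867°, λ = -79.16550°
GL7: φ = -8.05983°, λ = -59.26833°
Δφ = -0.5512°,  Δλ = 19.8972°
a = sin²(Δφ/2) + cos φ₁ cos φ₂ sin²(Δλ/2) = 0.029322
c = 2·arcsin(√a) = 0.344172 rad = 19.7196°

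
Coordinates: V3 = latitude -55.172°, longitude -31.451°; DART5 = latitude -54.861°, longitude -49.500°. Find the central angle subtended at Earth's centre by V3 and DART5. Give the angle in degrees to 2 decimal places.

10.32°

Δφ = 0.3110°,  Δλ = -18.0490°
a = sin²(Δφ/2) + cos φ₁ cos φ₂ sin²(Δλ/2) = 0.008095
c = 2·arcsin(√a) = 0.180188 rad = 10.3240°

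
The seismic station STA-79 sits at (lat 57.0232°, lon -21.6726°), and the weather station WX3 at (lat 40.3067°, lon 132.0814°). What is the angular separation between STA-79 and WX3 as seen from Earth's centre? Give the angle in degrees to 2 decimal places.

Δφ = -16.7165°,  Δλ = 153.7540°
a = sin²(Δφ/2) + cos φ₁ cos φ₂ sin²(Δλ/2) = 0.414812
c = 2·arcsin(√a) = 1.399586 rad = 80.1904°

80.19°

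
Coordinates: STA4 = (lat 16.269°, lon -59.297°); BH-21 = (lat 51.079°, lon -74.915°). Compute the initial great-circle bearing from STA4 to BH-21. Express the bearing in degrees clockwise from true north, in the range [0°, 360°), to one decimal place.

343.7°

Δλ = -15.6180°
y = sin Δλ · cos φ₂ = -0.169138
x = cos φ₁ sin φ₂ − sin φ₁ cos φ₂ cos Δλ = 0.577355
θ = atan2(y, x) = -16.3282° → 343.6718° (mod 360°)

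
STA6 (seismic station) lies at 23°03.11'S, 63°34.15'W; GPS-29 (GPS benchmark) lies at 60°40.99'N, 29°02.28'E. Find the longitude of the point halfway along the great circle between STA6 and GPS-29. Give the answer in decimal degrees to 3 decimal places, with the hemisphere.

34.989°W

STA6: φ = -23.05183°, λ = -63.56917°
GPS-29: φ = +60.68317°, λ = +29.03800°
Bx = cos φ₂ cos Δλ = -0.022273,  By = cos φ₂ sin Δλ = 0.489132
φₘ = atan2(sin φ₁ + sin φ₂, √((cos φ₁ + Bx)² + By²)) = 25.16448°
λₘ = λ₁ + atan2(By, cos φ₁ + Bx) = -34.98921°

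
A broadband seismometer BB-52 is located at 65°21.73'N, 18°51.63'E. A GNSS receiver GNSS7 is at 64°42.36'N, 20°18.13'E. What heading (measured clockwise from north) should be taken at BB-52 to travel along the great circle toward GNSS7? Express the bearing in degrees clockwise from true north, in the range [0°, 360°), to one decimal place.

BB-52: φ = +65.36217°, λ = +18.86050°
GNSS7: φ = +64.70600°, λ = +20.30217°
Δλ = 1.4417°
y = sin Δλ · cos φ₂ = 0.010750
x = cos φ₁ sin φ₂ − sin φ₁ cos φ₂ cos Δλ = -0.011329
θ = atan2(y, x) = 136.5035° → 136.5035° (mod 360°)

136.5°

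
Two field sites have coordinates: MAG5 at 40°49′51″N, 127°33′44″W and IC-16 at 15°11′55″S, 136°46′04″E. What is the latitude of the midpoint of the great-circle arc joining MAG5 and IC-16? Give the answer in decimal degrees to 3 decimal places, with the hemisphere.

18.568°N

MAG5: φ = +40.83083°, λ = -127.56222°
IC-16: φ = -15.19861°, λ = +136.76778°
Bx = cos φ₂ cos Δλ = -0.095343,  By = cos φ₂ sin Δλ = -0.960301
φₘ = atan2(sin φ₁ + sin φ₂, √((cos φ₁ + Bx)² + By²)) = 18.56770°
λₘ = λ₁ + atan2(By, cos φ₁ + Bx) = 176.99056°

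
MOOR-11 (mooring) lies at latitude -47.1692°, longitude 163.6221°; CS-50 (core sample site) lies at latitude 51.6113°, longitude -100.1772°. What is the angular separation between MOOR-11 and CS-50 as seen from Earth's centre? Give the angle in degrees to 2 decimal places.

Δφ = 98.7805°,  Δλ = 96.2007°
a = sin²(Δφ/2) + cos φ₁ cos φ₂ sin²(Δλ/2) = 0.810211
c = 2·arcsin(√a) = 2.240077 rad = 128.3470°

128.35°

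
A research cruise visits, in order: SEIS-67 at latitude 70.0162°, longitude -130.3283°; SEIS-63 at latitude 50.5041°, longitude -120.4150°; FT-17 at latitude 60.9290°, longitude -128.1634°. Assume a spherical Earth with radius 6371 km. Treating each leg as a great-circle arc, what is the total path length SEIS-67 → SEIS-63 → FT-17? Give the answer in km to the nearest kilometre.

3485 km

SEIS-67→SEIS-63: c = 0.350137 rad, d = 2230.73 km
SEIS-63→FT-17: c = 0.196933 rad, d = 1254.66 km
Total = 2230.73 + 1254.66 = 3485.38 km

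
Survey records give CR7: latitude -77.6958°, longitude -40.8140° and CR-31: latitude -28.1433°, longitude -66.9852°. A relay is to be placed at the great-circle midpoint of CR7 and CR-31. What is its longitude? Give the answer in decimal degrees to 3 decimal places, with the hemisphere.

61.979°W

Bx = cos φ₂ cos Δλ = 0.791372,  By = cos φ₂ sin Δλ = -0.388909
φₘ = atan2(sin φ₁ + sin φ₂, √((cos φ₁ + Bx)² + By²)) = -53.36870°
λₘ = λ₁ + atan2(By, cos φ₁ + Bx) = -61.97926°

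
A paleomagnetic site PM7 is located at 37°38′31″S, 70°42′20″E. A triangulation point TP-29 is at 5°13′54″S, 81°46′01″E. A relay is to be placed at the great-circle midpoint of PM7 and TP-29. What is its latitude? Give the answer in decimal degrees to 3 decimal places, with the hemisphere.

PM7: φ = -37.64194°, λ = +70.70556°
TP-29: φ = -5.23167°, λ = +81.76694°
Bx = cos φ₂ cos Δλ = 0.977334,  By = cos φ₂ sin Δλ = 0.191061
φₘ = atan2(sin φ₁ + sin φ₂, √((cos φ₁ + Bx)² + By²)) = -21.52672°
λₘ = λ₁ + atan2(By, cos φ₁ + Bx) = 76.86930°

21.527°S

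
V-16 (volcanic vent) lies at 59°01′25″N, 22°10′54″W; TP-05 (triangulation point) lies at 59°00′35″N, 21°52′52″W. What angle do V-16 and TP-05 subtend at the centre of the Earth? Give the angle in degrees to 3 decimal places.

0.155°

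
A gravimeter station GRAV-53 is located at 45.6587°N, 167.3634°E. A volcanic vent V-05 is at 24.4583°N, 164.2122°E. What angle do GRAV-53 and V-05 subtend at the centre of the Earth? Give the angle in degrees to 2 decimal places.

Δφ = -21.2004°,  Δλ = -3.1512°
a = sin²(Δφ/2) + cos φ₁ cos φ₂ sin²(Δλ/2) = 0.034320
c = 2·arcsin(√a) = 0.372668 rad = 21.3523°

21.35°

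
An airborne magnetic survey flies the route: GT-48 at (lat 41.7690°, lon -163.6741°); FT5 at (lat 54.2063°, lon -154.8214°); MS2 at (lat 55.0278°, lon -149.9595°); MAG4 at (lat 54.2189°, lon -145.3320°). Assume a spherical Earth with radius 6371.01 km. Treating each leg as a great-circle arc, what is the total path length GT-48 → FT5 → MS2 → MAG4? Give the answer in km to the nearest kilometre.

2166 km

GT-48→FT5: c = 0.240009 rad, d = 1529.10 km
FT5→MS2: c = 0.051172 rad, d = 326.02 km
MS2→MAG4: c = 0.048833 rad, d = 311.12 km
Total = 1529.10 + 326.02 + 311.12 = 2166.24 km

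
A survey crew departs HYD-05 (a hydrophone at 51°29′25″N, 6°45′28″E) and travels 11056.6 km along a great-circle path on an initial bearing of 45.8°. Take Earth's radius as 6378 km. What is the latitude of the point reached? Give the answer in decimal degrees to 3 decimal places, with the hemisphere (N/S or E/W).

17.551°N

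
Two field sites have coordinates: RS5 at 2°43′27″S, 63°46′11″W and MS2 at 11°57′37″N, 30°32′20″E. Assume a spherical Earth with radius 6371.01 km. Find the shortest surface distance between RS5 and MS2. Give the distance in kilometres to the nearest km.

10539 km

RS5: φ = -2.72417°, λ = -63.76972°
MS2: φ = +11.96028°, λ = +30.53889°
Δφ = 14.6844°,  Δλ = 94.3086°
a = sin²(Δφ/2) + cos φ₁ cos φ₂ sin²(Δλ/2) = 0.541632
c = 2·arcsin(√a) = 1.654157 rad = 94.7762°
d = R·c = 6371.01 × 1.654157 = 10538.6 km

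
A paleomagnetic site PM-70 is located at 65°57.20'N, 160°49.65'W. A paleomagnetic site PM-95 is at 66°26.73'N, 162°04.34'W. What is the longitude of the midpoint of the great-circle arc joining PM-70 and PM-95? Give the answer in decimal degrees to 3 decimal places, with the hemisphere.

PM-70: φ = +65.95333°, λ = -160.82750°
PM-95: φ = +66.44550°, λ = -162.07233°
Bx = cos φ₂ cos Δλ = 0.399527,  By = cos φ₂ sin Δλ = -0.008682
φₘ = atan2(sin φ₁ + sin φ₂, √((cos φ₁ + Bx)² + By²)) = 66.20066°
λₘ = λ₁ + atan2(By, cos φ₁ + Bx) = -161.44386°

161.444°W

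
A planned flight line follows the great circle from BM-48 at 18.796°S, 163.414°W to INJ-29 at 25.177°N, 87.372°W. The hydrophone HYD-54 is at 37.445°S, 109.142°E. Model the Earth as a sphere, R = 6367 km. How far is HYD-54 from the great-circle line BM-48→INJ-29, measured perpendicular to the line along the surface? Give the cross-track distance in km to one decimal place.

δ₁₃ = central angle BM-48→HYD-54 = 1.339319 rad  (haversine)
θ₁₃ = bearing BM-48→HYD-54 = 234.576°,  θ₁₂ = bearing BM-48→INJ-29 = 61.692°
dₓₜ = R·arcsin(sin δ₁₃ · sin(θ₁₃ − θ₁₂)) = 6367·arcsin(0.97333·sin(172.884°)) = 769.593 km
|dₓₜ| = 769.593 km

769.6 km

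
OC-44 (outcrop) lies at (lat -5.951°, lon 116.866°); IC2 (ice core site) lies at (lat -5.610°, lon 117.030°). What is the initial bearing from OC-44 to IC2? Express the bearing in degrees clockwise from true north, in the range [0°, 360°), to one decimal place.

25.6°

Δλ = 0.1640°
y = sin Δλ · cos φ₂ = 0.002849
x = cos φ₁ sin φ₂ − sin φ₁ cos φ₂ cos Δλ = 0.005951
θ = atan2(y, x) = 25.5791° → 25.5791° (mod 360°)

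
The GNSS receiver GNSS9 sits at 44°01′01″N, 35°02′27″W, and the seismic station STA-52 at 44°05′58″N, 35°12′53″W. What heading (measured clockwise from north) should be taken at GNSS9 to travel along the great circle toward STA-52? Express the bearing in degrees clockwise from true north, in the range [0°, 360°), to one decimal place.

GNSS9: φ = +44.01694°, λ = -35.04083°
STA-52: φ = +44.09944°, λ = -35.21472°
Δλ = -0.1739°
y = sin Δλ · cos φ₂ = -0.002179
x = cos φ₁ sin φ₂ − sin φ₁ cos φ₂ cos Δλ = 0.001442
θ = atan2(y, x) = -56.5068° → 303.4932° (mod 360°)

303.5°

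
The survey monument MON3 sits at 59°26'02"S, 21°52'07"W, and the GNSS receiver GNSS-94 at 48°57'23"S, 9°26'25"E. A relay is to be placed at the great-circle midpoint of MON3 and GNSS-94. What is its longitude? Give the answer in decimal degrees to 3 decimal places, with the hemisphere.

MON3: φ = -59.43389°, λ = -21.86861°
GNSS-94: φ = -48.95639°, λ = +9.44028°
Bx = cos φ₂ cos Δλ = 0.561013,  By = cos φ₂ sin Δλ = 0.341221
φₘ = atan2(sin φ₁ + sin φ₂, √((cos φ₁ + Bx)² + By²)) = -55.19935°
λₘ = λ₁ + atan2(By, cos φ₁ + Bx) = -4.17420°

4.174°W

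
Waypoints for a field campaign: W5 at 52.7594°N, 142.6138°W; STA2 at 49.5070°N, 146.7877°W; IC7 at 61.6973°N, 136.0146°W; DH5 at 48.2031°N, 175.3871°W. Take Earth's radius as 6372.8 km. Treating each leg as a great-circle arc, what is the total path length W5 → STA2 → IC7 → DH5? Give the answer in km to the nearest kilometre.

W5→STA2: c = 0.072858 rad, d = 464.31 km
STA2→IC7: c = 0.237091 rad, d = 1510.93 km
IC7→DH5: c = 0.449481 rad, d = 2864.45 km
Total = 464.31 + 1510.93 + 2864.45 = 4839.69 km

4840 km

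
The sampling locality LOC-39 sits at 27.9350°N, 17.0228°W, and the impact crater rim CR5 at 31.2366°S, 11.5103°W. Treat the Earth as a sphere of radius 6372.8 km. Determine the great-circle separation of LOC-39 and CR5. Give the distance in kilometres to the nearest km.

6607 km

Δφ = -59.1716°,  Δλ = 5.5125°
a = sin²(Δφ/2) + cos φ₁ cos φ₂ sin²(Δλ/2) = 0.245512
c = 2·arcsin(√a) = 1.036803 rad = 59.4044°
d = R·c = 6372.8 × 1.036803 = 6607.3 km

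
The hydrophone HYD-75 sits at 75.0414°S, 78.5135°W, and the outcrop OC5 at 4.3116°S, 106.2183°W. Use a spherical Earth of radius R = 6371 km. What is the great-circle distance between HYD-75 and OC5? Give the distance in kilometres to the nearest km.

8063 km

Δφ = 70.7298°,  Δλ = -27.7048°
a = sin²(Δφ/2) + cos φ₁ cos φ₂ sin²(Δλ/2) = 0.349743
c = 2·arcsin(√a) = 1.265564 rad = 72.5115°
d = R·c = 6371 × 1.265564 = 8062.9 km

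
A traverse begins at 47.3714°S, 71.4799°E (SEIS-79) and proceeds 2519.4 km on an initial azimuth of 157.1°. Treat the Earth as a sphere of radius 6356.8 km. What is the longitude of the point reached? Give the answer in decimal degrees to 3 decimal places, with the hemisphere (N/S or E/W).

δ = d/R = 2519.4/6356.8 = 0.396331 rad
φ₂ = arcsin(sin φ₁ cos δ + cos φ₁ sin δ cos θ)
   = arcsin(-0.73576·0.92248 + 0.67724·0.38604·-0.92119) = -66.86200°
λ₂ = λ₁ + atan2(sin θ sin δ cos φ₁, cos δ − sin φ₁ sin φ₂) = 93.95493°

93.955°E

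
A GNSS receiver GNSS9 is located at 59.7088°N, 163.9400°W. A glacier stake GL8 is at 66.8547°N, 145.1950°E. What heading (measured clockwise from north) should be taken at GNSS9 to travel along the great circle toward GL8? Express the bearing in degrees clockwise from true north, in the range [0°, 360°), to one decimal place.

309.3°

Δλ = -50.8650°
y = sin Δλ · cos φ₂ = -0.304885
x = cos φ₁ sin φ₂ − sin φ₁ cos φ₂ cos Δλ = 0.249584
θ = atan2(y, x) = -50.6956° → 309.3044° (mod 360°)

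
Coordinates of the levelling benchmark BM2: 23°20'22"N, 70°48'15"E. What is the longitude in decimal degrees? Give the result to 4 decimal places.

70° + 48′/60 + 15″/3600 = 70 + 0.80000 + 0.00417 = 70.8042°

70.8042°E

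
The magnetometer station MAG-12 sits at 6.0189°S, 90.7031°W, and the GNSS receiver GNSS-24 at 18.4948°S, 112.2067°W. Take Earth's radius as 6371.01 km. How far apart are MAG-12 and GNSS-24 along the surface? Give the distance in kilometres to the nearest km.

2712 km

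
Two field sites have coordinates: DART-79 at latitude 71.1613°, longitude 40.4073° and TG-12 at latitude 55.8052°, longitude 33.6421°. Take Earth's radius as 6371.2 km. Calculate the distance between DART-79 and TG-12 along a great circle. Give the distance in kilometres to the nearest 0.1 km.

1737.7 km

Δφ = -15.3561°,  Δλ = -6.7652°
a = sin²(Δφ/2) + cos φ₁ cos φ₂ sin²(Δλ/2) = 0.018482
c = 2·arcsin(√a) = 0.272745 rad = 15.6272°
d = R·c = 6371.2 × 0.272745 = 1737.7 km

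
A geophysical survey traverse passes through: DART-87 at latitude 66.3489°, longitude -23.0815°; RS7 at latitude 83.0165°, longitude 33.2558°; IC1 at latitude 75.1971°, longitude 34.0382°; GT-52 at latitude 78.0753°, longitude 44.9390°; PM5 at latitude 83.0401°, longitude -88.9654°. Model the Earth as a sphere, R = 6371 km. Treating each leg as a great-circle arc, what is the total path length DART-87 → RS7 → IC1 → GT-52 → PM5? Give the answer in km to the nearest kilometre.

5524 km

DART-87→RS7: c = 0.359008 rad, d = 2287.24 km
RS7→IC1: c = 0.136496 rad, d = 869.61 km
IC1→GT-52: c = 0.066556 rad, d = 424.03 km
GT-52→PM5: c = 0.304998 rad, d = 1943.14 km
Total = 2287.24 + 869.61 + 424.03 + 1943.14 = 5524.02 km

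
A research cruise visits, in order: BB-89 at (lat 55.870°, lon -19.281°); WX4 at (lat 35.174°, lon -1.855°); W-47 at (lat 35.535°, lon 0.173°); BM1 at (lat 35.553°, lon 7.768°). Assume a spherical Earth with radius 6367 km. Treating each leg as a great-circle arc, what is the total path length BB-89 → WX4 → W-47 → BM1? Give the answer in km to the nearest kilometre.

BB-89→WX4: c = 0.416724 rad, d = 2653.28 km
WX4→W-47: c = 0.029547 rad, d = 188.13 km
W-47→BM1: c = 0.107832 rad, d = 686.57 km
Total = 2653.28 + 188.13 + 686.57 = 3527.97 km

3528 km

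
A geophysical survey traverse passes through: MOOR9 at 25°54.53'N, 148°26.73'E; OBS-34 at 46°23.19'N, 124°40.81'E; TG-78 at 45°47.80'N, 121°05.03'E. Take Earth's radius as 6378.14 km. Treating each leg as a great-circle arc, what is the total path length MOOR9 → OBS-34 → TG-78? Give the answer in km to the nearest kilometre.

MOOR9: φ = +25.90883°, λ = +148.44550°
OBS-34: φ = +46.38650°, λ = +124.68017°
TG-78: φ = +45.79667°, λ = +121.08383°
MOOR9→OBS-34: c = 0.486026 rad, d = 3099.95 km
OBS-34→TG-78: c = 0.044726 rad, d = 285.27 km
Total = 3099.95 + 285.27 = 3385.22 km

3385 km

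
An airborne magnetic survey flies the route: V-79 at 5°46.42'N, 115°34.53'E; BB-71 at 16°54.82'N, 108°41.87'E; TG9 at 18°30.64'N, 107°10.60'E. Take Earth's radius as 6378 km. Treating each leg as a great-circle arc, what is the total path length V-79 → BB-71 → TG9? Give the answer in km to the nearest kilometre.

1689 km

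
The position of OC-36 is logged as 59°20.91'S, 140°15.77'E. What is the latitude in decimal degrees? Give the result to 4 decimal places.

59.3485°S

59° + 20.91′/60 = 59 + 0.34850 = 59.3485°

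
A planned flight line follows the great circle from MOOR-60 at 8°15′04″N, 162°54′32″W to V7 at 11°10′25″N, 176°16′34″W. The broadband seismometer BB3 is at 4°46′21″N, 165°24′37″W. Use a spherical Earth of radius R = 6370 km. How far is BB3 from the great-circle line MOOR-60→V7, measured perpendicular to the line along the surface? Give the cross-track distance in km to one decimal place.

440.3 km

MOOR-60: φ = +8.25111°, λ = -162.90889°
V7: φ = +11.17361°, λ = -176.27611°
BB3: φ = +4.77250°, λ = -165.41028°
δ₁₃ = central angle MOOR-60→BB3 = 0.074612 rad  (haversine)
θ₁₃ = bearing MOOR-60→BB3 = 215.694°,  θ₁₂ = bearing MOOR-60→V7 = 283.583°
dₓₜ = R·arcsin(sin δ₁₃ · sin(θ₁₃ − θ₁₂)) = 6370·arcsin(0.07454·sin(-67.889°)) = -440.267 km
|dₓₜ| = 440.267 km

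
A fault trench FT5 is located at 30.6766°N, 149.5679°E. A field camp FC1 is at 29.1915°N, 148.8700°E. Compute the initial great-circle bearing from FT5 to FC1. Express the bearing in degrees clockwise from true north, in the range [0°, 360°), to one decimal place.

202.3°

Δλ = -0.6979°
y = sin Δλ · cos φ₂ = -0.010633
x = cos φ₁ sin φ₂ − sin φ₁ cos φ₂ cos Δλ = -0.025884
θ = atan2(y, x) = -157.6667° → 202.3333° (mod 360°)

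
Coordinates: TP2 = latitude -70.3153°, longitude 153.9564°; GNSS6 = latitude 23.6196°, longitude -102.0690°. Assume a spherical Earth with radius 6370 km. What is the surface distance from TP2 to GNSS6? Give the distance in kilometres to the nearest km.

Δφ = 93.9349°,  Δλ = 103.9746°
a = sin²(Δφ/2) + cos φ₁ cos φ₂ sin²(Δλ/2) = 0.725889
c = 2·arcsin(√a) = 2.039554 rad = 116.8578°
d = R·c = 6370 × 2.039554 = 12992.0 km

12992 km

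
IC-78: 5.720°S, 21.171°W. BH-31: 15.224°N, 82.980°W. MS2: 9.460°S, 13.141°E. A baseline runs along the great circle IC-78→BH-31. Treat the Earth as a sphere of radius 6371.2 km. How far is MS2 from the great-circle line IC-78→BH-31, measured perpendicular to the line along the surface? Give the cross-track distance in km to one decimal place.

709.9 km

δ₁₃ = central angle IC-78→MS2 = 0.596918 rad  (haversine)
θ₁₃ = bearing IC-78→MS2 = 98.423°,  θ₁₂ = bearing IC-78→BH-31 = 289.832°
dₓₜ = R·arcsin(sin δ₁₃ · sin(θ₁₃ − θ₁₂)) = 6371.2·arcsin(0.56210·sin(-191.409°)) = 709.871 km
|dₓₜ| = 709.871 km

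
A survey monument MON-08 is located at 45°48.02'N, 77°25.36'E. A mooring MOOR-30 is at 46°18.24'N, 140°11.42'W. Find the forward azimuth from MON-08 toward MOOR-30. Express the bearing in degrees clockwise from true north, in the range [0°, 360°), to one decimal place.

MON-08: φ = +45.80033°, λ = +77.42267°
MOOR-30: φ = +46.30400°, λ = -140.19033°
Δλ = 142.3870°
y = sin Δλ · cos φ₂ = 0.421632
x = cos φ₁ sin φ₂ − sin φ₁ cos φ₂ cos Δλ = 0.896385
θ = atan2(y, x) = 25.1909° → 25.1909° (mod 360°)

25.2°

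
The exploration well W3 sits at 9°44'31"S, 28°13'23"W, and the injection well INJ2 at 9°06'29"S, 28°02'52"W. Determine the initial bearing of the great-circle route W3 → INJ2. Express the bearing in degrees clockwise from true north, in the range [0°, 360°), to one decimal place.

15.3°

W3: φ = -9.74194°, λ = -28.22306°
INJ2: φ = -9.10806°, λ = -28.04778°
Δλ = 0.1753°
y = sin Δλ · cos φ₂ = 0.003021
x = cos φ₁ sin φ₂ − sin φ₁ cos φ₂ cos Δλ = 0.011062
θ = atan2(y, x) = 15.2723° → 15.2723° (mod 360°)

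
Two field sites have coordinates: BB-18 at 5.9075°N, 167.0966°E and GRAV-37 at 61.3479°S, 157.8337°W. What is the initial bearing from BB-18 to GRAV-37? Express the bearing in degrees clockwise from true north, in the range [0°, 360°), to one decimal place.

Δλ = 35.0697°
y = sin Δλ · cos φ₂ = 0.275502
x = cos φ₁ sin φ₂ − sin φ₁ cos φ₂ cos Δλ = -0.913278
θ = atan2(y, x) = 163.2134° → 163.2134° (mod 360°)

163.2°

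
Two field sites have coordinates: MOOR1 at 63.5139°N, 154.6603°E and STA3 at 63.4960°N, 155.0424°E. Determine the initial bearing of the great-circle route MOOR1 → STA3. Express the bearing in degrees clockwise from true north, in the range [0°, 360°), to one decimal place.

95.8°

Δλ = 0.3821°
y = sin Δλ · cos φ₂ = 0.002976
x = cos φ₁ sin φ₂ − sin φ₁ cos φ₂ cos Δλ = -0.000304
θ = atan2(y, x) = 95.8236° → 95.8236° (mod 360°)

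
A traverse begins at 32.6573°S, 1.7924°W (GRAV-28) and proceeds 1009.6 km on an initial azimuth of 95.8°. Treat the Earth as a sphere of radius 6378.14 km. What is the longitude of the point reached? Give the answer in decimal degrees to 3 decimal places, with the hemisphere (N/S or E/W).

8.999°E

δ = d/R = 1009.6/6378.14 = 0.158291 rad
φ₂ = arcsin(sin φ₁ cos δ + cos φ₁ sin δ cos θ)
   = arcsin(-0.53961·0.98750 + 0.84191·0.15763·-0.10106) = -33.11205°
λ₂ = λ₁ + atan2(sin θ sin δ cos φ₁, cos δ − sin φ₁ sin φ₂) = 8.99870°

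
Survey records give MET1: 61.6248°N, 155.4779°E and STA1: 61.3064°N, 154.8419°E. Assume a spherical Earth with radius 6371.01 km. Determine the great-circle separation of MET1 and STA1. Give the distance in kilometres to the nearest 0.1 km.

Δφ = -0.3184°,  Δλ = -0.6360°
a = sin²(Δφ/2) + cos φ₁ cos φ₂ sin²(Δλ/2) = 0.000015
c = 2·arcsin(√a) = 0.007681 rad = 0.4401°
d = R·c = 6371.01 × 0.007681 = 48.9 km

48.9 km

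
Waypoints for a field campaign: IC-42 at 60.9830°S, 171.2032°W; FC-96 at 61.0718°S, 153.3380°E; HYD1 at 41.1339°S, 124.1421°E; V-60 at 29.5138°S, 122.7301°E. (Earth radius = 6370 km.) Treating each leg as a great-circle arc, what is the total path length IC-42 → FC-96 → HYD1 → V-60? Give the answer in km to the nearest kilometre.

6147 km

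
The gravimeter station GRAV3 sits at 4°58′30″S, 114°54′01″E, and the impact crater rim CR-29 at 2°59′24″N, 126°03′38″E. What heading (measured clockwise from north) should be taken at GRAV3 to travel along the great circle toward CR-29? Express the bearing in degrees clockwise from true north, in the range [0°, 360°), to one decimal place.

54.7°

GRAV3: φ = -4.97500°, λ = +114.90028°
CR-29: φ = +2.99000°, λ = +126.06056°
Δλ = 11.1603°
y = sin Δλ · cos φ₂ = 0.193291
x = cos φ₁ sin φ₂ − sin φ₁ cos φ₂ cos Δλ = 0.136930
θ = atan2(y, x) = 54.6856° → 54.6856° (mod 360°)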